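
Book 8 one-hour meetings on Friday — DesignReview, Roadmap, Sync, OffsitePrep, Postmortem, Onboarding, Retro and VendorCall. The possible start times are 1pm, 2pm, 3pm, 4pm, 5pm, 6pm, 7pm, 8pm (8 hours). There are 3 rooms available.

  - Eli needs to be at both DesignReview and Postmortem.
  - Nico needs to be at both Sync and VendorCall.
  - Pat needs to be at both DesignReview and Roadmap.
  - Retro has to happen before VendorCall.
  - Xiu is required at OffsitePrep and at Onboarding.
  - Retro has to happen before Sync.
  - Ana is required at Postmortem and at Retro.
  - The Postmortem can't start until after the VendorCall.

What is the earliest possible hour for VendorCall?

Precedence pushes VendorCall to at least 2pm; downstream work caps VendorCall at 7pm.
VendorCall at 2pm is achievable: Onboarding -> 2pm; DesignReview -> 1pm; VendorCall -> 2pm; Retro -> 1pm; OffsitePrep -> 1pm; Postmortem -> 3pm; Sync -> 3pm; Roadmap -> 2pm.

2pm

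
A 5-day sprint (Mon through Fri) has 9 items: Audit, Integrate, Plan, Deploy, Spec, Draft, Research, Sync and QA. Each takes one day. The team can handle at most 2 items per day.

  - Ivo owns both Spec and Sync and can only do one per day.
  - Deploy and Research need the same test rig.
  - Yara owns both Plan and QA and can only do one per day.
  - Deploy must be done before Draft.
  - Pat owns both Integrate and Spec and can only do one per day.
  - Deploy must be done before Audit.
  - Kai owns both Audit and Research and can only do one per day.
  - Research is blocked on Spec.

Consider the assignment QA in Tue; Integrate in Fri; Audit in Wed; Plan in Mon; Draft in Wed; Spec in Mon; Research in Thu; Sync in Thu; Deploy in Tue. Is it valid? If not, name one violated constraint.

Yes, all constraints hold

Pat owns both Integrate and Spec and can only do one per day — holds.
Kai owns both Audit and Research and can only do one per day — holds.
Deploy must be done before Audit — holds.
The team can handle at most 2 items per day — holds.
Research is blocked on Spec — holds.
Ivo owns both Spec and Sync and can only do one per day — holds.
Deploy must be done before Draft — holds.
Deploy and Research need the same test rig — holds.
Yara owns both Plan and QA and can only do one per day — holds.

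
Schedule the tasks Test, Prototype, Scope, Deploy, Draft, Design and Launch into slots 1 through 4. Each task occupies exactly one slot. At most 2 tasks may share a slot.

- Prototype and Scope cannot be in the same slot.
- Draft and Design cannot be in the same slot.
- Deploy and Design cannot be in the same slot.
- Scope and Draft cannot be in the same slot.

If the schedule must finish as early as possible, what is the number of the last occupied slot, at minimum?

slot 4

With at most 2 per slot and 7 tasks, at least 4 slots are needed.
4 works (last occupied slot: 4): for example Scope=2; Design=4; Draft=3; Test=1; Prototype=1; Deploy=2; Launch=3.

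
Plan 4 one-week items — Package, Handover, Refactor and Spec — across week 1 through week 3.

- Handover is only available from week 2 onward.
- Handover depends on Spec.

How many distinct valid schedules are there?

27

Splitting on Package: it can be week 1 (9), week 2 (9), week 3 (9). Listing each branch's schedules as (Handover, Refactor, Spec) by week number:
Package=week 1: (2,1,1) (2,2,1) (2,3,1) (3,1,1) (3,1,2) (3,2,1) (3,2,2) (3,3,1) (3,3,2) — 9.
Package=week 2: (2,1,1) (2,2,1) (2,3,1) (3,1,1) (3,1,2) (3,2,1) (3,2,2) (3,3,1) (3,3,2) — 9.
Package=week 3: (2,1,1) (2,2,1) (2,3,1) (3,1,1) (3,1,2) (3,2,1) (3,2,2) (3,3,1) (3,3,2) — 9.
Summing: 9 + 9 + 9 = 27.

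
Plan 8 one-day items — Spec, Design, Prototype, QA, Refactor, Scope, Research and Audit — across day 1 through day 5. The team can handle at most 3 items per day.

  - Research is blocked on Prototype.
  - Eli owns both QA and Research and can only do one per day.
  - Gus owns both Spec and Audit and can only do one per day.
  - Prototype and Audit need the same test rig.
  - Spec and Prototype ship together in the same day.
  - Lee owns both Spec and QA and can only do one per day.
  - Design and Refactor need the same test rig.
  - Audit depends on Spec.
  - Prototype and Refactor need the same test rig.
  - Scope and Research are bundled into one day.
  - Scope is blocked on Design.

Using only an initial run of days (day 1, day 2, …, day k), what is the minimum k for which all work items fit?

3

The precedence chain requires at least 2 distinct days.
With at most 3 per day and 8 work items, at least 3 days are needed.
3 works (last occupied day: day 3): for example Scope -> day 2, Audit -> day 2, Refactor -> day 3, Spec -> day 1, Prototype -> day 1, Research -> day 2, Design -> day 1, QA -> day 3.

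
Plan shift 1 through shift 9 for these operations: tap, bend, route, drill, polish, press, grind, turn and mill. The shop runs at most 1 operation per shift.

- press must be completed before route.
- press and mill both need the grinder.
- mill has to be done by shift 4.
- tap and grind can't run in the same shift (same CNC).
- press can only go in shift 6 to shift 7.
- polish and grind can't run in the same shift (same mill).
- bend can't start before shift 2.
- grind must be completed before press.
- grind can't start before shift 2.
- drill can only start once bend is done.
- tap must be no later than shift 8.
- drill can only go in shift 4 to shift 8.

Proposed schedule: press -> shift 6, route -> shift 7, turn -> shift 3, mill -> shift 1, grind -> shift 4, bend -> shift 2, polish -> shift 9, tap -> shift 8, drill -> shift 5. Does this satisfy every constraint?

Valid

polish and grind can't run in the same shift (same mill) — holds.
mill has to be done by shift 4 — holds.
bend can't start before shift 2 — holds.
grind must be completed before press — holds.
grind can't start before shift 2 — holds.
press must be completed before route — holds.
tap must be no later than shift 8 — holds.
tap and grind can't run in the same shift (same CNC) — holds.
drill can only start once bend is done — holds.
drill can only go in shift 4 to shift 8 — holds.
The shop runs at most 1 operation per shift — holds.
press can only go in shift 6 to shift 7 — holds.
press and mill both need the grinder — holds.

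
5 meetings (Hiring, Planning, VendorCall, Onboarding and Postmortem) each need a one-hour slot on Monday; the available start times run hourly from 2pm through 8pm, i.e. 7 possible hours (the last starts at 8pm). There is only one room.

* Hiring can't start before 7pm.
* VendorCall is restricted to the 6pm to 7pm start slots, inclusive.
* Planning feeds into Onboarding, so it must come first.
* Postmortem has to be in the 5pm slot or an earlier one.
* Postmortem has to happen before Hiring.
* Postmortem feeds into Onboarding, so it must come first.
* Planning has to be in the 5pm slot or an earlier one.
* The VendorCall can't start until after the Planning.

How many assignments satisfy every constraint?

60

Splitting on Hiring: it can be 7pm (20), 8pm (40). Listing each branch's schedules as (Planning, VendorCall, Onboarding, Postmortem):
Hiring=7pm: (2pm,6pm,4pm,3pm) (2pm,6pm,5pm,3pm) (2pm,6pm,5pm,4pm) (2pm,6pm,8pm,3pm) (2pm,6pm,8pm,4pm) (2pm,6pm,8pm,5pm) (3pm,6pm,4pm,2pm) (3pm,6pm,5pm,2pm) (3pm,6pm,5pm,4pm) (3pm,6pm,8pm,2pm) (3pm,6pm,8pm,4pm) (3pm,6pm,8pm,5pm) (4pm,6pm,5pm,2pm) (4pm,6pm,5pm,3pm) (4pm,6pm,8pm,2pm) (4pm,6pm,8pm,3pm) (4pm,6pm,8pm,5pm) (5pm,6pm,8pm,2pm) (5pm,6pm,8pm,3pm) (5pm,6pm,8pm,4pm) — 20.
Hiring=8pm: (2pm,6pm,4pm,3pm) (2pm,6pm,5pm,3pm) (2pm,6pm,5pm,4pm) (2pm,6pm,7pm,3pm) (2pm,6pm,7pm,4pm) (2pm,6pm,7pm,5pm) (2pm,7pm,4pm,3pm) (2pm,7pm,5pm,3pm) (2pm,7pm,5pm,4pm) (2pm,7pm,6pm,3pm) (2pm,7pm,6pm,4pm) (2pm,7pm,6pm,5pm) (3pm,6pm,4pm,2pm) (3pm,6pm,5pm,2pm) (3pm,6pm,5pm,4pm) (3pm,6pm,7pm,2pm) (3pm,6pm,7pm,4pm) (3pm,6pm,7pm,5pm) (3pm,7pm,4pm,2pm) (3pm,7pm,5pm,2pm) (3pm,7pm,5pm,4pm) (3pm,7pm,6pm,2pm) (3pm,7pm,6pm,4pm) (3pm,7pm,6pm,5pm) (4pm,6pm,5pm,2pm) (4pm,6pm,5pm,3pm) (4pm,6pm,7pm,2pm) (4pm,6pm,7pm,3pm) (4pm,6pm,7pm,5pm) (4pm,7pm,5pm,2pm) (4pm,7pm,5pm,3pm) (4pm,7pm,6pm,2pm) (4pm,7pm,6pm,3pm) (4pm,7pm,6pm,5pm) (5pm,6pm,7pm,2pm) (5pm,6pm,7pm,3pm) (5pm,6pm,7pm,4pm) (5pm,7pm,6pm,2pm) (5pm,7pm,6pm,3pm) (5pm,7pm,6pm,4pm) — 40.
Summing: 20 + 40 = 60.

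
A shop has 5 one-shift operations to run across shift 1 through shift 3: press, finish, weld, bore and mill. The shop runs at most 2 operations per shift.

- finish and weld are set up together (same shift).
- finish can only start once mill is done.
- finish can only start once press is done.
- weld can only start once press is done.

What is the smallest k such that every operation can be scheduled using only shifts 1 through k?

3 shifts

The precedence chain requires at least 2 distinct shifts.
With at most 2 per shift and 5 operations, at least 3 shifts are needed.
3 works (last occupied shift: shift 3): for example weld in shift 2, bore in shift 3, press in shift 1, mill in shift 1, finish in shift 2.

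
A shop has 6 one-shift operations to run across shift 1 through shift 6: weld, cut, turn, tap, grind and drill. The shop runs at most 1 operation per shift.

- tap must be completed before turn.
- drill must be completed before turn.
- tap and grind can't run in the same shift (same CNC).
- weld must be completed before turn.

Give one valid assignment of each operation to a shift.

tap in shift 2, cut in shift 5, turn in shift 4, weld in shift 1, grind in shift 6, drill in shift 3

Checking: drill(shift 3) before turn(shift 4); tap(shift 2) before turn(shift 4); weld(shift 1) before turn(shift 4); tap(shift 2) != grind(shift 6); max 1 per shift (cap 1).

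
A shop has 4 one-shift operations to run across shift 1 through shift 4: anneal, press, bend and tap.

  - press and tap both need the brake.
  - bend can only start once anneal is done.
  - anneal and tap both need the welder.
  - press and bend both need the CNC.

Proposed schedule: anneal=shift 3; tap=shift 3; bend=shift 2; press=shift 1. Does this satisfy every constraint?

press and tap both need the brake — holds.
bend can only start once anneal is done — violated.
press and bend both need the CNC — holds.
anneal and tap both need the welder — violated.

No — it violates: bend can only start once anneal is done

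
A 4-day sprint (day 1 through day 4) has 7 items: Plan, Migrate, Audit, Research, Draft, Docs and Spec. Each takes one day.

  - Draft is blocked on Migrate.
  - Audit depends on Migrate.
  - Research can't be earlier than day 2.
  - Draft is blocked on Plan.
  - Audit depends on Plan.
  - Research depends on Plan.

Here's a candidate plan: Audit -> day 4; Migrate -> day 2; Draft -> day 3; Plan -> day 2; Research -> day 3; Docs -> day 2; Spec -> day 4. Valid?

Research can't be earlier than day 2 — holds.
Research depends on Plan — holds.
Audit depends on Migrate — holds.
Audit depends on Plan — holds.
Draft is blocked on Plan — holds.
Draft is blocked on Migrate — holds.

Yes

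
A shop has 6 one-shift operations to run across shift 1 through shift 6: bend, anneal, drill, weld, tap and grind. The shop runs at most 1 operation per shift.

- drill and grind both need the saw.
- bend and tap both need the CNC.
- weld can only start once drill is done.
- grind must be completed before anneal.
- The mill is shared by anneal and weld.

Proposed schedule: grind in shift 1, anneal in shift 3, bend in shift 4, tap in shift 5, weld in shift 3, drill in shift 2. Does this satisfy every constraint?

No. The mill is shared by anneal and weld is not satisfied.

drill and grind both need the saw — holds.
bend and tap both need the CNC — holds.
The mill is shared by anneal and weld — violated.
The shop runs at most 1 operation per shift — violated.
weld can only start once drill is done — holds.
grind must be completed before anneal — holds.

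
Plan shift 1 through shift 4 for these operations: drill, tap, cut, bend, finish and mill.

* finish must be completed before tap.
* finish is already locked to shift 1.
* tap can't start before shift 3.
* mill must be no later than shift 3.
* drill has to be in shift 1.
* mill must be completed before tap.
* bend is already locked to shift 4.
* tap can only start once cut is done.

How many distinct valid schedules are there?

Splitting on tap: it can be shift 3 (4), shift 4 (9). Listing each branch's schedules as (drill, cut, bend, finish, mill) by shift number:
tap=shift 3: (1,1,4,1,1) (1,1,4,1,2) (1,2,4,1,1) (1,2,4,1,2) — 4.
tap=shift 4: (1,1,4,1,1) (1,1,4,1,2) (1,1,4,1,3) (1,2,4,1,1) (1,2,4,1,2) (1,2,4,1,3) (1,3,4,1,1) (1,3,4,1,2) (1,3,4,1,3) — 9.
Summing: 4 + 9 = 13.

13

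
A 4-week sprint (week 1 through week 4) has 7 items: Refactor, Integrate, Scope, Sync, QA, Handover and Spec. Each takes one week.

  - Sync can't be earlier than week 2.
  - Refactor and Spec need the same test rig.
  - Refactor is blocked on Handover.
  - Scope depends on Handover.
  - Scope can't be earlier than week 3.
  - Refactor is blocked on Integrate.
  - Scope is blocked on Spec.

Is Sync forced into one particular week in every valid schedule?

No

Sync can be week 2 (e.g. Scope=week 3, Sync=week 2, Spec=week 1, Refactor=week 2, QA=week 1, Integrate=week 1, Handover=week 1) or week 3 (e.g. Sync=week 3, Spec=week 1, Integrate=week 1, Handover=week 1, Refactor=week 2, QA=week 1, Scope=week 3).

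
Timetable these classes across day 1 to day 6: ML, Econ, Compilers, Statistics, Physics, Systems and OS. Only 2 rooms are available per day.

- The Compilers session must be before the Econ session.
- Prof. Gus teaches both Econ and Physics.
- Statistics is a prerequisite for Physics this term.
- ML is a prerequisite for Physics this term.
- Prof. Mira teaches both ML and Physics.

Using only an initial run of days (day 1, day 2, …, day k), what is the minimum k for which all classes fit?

4 days

The precedence chain requires at least 2 distinct days.
With at most 2 per day and 7 classes, at least 4 days are needed.
4 works (last occupied day: day 4): for example Physics in day 2, OS in day 4, Statistics in day 1, Econ in day 3, Systems in day 3, Compilers in day 2, ML in day 1.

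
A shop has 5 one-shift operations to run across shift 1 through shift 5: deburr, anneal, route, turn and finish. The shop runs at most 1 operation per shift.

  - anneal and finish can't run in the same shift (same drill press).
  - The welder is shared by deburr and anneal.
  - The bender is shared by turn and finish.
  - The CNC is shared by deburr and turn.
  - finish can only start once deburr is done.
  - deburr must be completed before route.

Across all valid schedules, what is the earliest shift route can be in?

shift 2

Precedence pushes route to at least shift 2.
route at shift 2 is achievable: turn=shift 5; finish=shift 3; deburr=shift 1; anneal=shift 4; route=shift 2.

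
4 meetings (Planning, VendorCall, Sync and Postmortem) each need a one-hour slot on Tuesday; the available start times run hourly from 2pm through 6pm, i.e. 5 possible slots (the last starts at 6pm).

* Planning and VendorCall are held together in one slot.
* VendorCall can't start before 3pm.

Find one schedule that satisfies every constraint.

Postmortem in 2pm, Planning in 3pm, VendorCall in 3pm, Sync in 2pm

Checking: Planning = VendorCall = 3pm; VendorCall=3pm in [3pm,6pm].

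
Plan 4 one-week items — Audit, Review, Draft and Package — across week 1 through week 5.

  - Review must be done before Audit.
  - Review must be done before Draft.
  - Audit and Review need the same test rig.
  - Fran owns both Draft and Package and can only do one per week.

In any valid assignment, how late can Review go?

week 4

Downstream work caps Review at week 4.
Review at week 4 is achievable: Draft in week 5; Package in week 1; Audit in week 5; Review in week 4.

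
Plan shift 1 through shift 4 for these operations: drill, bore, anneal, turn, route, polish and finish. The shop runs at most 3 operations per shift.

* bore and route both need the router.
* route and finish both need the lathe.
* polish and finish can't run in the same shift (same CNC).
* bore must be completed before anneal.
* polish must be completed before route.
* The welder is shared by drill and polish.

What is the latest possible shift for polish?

Downstream work caps polish at shift 3.
polish at shift 3 is achievable: finish -> shift 2; route -> shift 4; bore -> shift 1; drill -> shift 1; polish -> shift 3; anneal -> shift 2; turn -> shift 1.

shift 3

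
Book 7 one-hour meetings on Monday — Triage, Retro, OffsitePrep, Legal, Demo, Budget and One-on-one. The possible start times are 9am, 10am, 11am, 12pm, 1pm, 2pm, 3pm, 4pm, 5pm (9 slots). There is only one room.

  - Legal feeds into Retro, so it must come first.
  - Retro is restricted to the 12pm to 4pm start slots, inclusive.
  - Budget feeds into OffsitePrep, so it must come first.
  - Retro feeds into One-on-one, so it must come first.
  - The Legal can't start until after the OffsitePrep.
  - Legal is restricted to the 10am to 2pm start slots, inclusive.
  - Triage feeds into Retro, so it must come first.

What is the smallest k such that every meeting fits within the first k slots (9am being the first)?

7 slots

The precedence chain requires at least 5 distinct slots.
With at most 1 per slot and 7 meetings, at least 7 slots are needed.
7 works (last occupied slot: 3pm): for example One-on-one=2pm; Triage=12pm; Retro=1pm; Demo=3pm; Legal=11am; Budget=9am; OffsitePrep=10am.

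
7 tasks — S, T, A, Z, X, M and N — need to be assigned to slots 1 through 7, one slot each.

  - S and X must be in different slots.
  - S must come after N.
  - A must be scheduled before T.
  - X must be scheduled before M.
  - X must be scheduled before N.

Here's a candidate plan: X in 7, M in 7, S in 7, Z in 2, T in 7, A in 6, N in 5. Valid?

No — it violates: S and X must be in different slots

X must be scheduled before M — violated.
X must be scheduled before N — violated.
S must come after N — holds.
A must be scheduled before T — holds.
S and X must be in different slots — violated.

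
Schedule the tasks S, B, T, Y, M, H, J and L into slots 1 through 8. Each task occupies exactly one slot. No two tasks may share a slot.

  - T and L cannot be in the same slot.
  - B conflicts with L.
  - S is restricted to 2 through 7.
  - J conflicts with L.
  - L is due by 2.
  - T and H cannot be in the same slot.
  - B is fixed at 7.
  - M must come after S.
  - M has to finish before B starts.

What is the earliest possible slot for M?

Precedence pushes M to at least 3; downstream work caps M at 6.
M at 3 is achievable: B in 7, S in 2, Y in 5, J in 8, M in 3, L in 1, T in 4, H in 6.

3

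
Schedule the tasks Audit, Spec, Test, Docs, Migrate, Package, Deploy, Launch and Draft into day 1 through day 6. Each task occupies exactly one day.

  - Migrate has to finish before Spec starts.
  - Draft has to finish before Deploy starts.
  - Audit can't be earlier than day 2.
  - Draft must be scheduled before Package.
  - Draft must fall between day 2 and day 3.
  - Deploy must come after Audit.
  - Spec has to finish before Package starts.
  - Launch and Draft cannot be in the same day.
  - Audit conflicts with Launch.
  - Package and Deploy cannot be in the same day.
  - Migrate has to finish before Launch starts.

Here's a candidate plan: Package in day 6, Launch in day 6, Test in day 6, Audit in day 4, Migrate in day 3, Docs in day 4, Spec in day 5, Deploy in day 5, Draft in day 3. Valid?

Draft must fall between day 2 and day 3 — holds.
Launch and Draft cannot be in the same day — holds.
Audit can't be earlier than day 2 — holds.
Migrate has to finish before Launch starts — holds.
Migrate has to finish before Spec starts — holds.
Draft has to finish before Deploy starts — holds.
Draft must be scheduled before Package — holds.
Deploy must come after Audit — holds.
Package and Deploy cannot be in the same day — holds.
Spec has to finish before Package starts — holds.
Audit conflicts with Launch — holds.

Valid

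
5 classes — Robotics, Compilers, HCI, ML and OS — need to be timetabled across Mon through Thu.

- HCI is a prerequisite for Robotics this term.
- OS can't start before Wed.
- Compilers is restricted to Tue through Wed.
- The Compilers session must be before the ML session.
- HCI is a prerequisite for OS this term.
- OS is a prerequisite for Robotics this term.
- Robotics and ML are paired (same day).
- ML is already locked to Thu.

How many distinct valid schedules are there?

Enumerating: ML=Thu; OS=Wed; HCI=Mon; Robotics=Thu; Compilers=Tue | ML -> Thu; Robotics -> Thu; OS -> Wed; Compilers -> Tue; HCI -> Tue | ML -> Thu, Compilers -> Wed, OS -> Wed, HCI -> Mon, Robotics -> Thu | HCI=Tue, ML=Thu, Robotics=Thu, Compilers=Wed, OS=Wed.

4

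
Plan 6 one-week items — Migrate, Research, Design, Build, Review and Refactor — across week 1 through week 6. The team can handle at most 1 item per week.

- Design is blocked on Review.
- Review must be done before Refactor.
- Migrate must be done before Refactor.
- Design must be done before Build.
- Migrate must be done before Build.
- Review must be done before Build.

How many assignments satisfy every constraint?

48

Splitting on Migrate: it can be week 1 (15), week 2 (15), week 3 (12), week 4 (6). Listing each branch's schedules as (Research, Design, Build, Review, Refactor) by week number:
Migrate=week 1: (2,4,5,3,6) (2,4,6,3,5) (2,5,6,3,4) (3,4,5,2,6) (3,4,6,2,5) (3,5,6,2,4) (4,3,5,2,6) (4,3,6,2,5) (4,5,6,2,3) (5,3,4,2,6) (5,3,6,2,4) (5,4,6,2,3) (6,3,4,2,5) (6,3,5,2,4) (6,4,5,2,3) — 15.
Migrate=week 2: (1,4,5,3,6) (1,4,6,3,5) (1,5,6,3,4) (3,4,5,1,6) (3,4,6,1,5) (3,5,6,1,4) (4,3,5,1,6) (4,3,6,1,5) (4,5,6,1,3) (5,3,4,1,6) (5,3,6,1,4) (5,4,6,1,3) (6,3,4,1,5) (6,3,5,1,4) (6,4,5,1,3) — 15.
Migrate=week 3: (1,4,5,2,6) (1,4,6,2,5) (1,5,6,2,4) (2,4,5,1,6) (2,4,6,1,5) (2,5,6,1,4) (4,2,5,1,6) (4,2,6,1,5) (5,2,4,1,6) (5,2,6,1,4) (6,2,4,1,5) (6,2,5,1,4) — 12.
Migrate=week 4: (1,3,5,2,6) (1,3,6,2,5) (2,3,5,1,6) (2,3,6,1,5) (3,2,5,1,6) (3,2,6,1,5) — 6.
Summing: 15 + 15 + 12 + 6 = 48.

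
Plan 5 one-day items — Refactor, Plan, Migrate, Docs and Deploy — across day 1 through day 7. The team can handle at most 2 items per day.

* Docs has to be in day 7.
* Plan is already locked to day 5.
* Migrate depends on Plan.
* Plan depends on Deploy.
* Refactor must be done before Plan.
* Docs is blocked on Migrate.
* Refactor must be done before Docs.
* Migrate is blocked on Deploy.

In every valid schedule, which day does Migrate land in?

Plan is fixed at day 5 and must come before Migrate, so Migrate is at least day 6.
Docs is fixed at day 7 and must come after Migrate, so Migrate is at most day 6.
So Migrate must be day 6.

day 6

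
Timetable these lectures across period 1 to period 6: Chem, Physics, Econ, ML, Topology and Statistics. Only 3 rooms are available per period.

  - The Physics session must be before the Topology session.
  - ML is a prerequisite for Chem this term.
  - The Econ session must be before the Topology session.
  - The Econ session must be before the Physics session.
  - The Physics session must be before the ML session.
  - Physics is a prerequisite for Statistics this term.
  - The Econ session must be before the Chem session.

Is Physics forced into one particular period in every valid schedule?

Physics can be period 2 (e.g. Statistics in period 3; Chem in period 4; Physics in period 2; Econ in period 1; Topology in period 3; ML in period 3) or period 3 (e.g. Chem=period 5, Econ=period 1, Statistics=period 4, ML=period 4, Topology=period 4, Physics=period 3).

No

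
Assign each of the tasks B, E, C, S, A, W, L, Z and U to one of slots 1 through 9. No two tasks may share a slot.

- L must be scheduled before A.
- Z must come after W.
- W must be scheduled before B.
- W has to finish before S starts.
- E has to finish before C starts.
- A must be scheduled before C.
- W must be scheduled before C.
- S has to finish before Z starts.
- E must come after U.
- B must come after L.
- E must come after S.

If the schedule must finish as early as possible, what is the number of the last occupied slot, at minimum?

The precedence chain requires at least 4 distinct slots.
With at most 1 per slot and 9 tasks, at least 9 slots are needed.
9 works (last occupied slot: 9): for example W -> 1, C -> 7, E -> 4, B -> 8, Z -> 9, L -> 5, S -> 2, U -> 3, A -> 6.

9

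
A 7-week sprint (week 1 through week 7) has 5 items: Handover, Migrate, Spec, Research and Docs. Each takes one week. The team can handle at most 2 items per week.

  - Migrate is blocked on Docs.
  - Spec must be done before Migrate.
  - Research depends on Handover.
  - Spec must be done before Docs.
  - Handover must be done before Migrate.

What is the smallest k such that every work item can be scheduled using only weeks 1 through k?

3 weeks

The precedence chain requires at least 3 distinct weeks.
With at most 2 per week and 5 work items, at least 3 weeks are needed.
3 works (last occupied week: week 3): for example Docs in week 2, Research in week 2, Migrate in week 3, Handover in week 1, Spec in week 1.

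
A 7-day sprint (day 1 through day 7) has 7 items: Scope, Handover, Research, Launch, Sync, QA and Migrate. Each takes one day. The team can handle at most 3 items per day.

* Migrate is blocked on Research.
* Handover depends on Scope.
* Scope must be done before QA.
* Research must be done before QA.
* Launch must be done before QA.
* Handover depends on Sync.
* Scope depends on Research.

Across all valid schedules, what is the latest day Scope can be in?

day 6

Precedence pushes Scope to at least day 2; downstream work caps Scope at day 6.
Scope at day 6 is achievable: Research -> day 1; Sync -> day 1; Launch -> day 1; QA -> day 7; Migrate -> day 2; Scope -> day 6; Handover -> day 7.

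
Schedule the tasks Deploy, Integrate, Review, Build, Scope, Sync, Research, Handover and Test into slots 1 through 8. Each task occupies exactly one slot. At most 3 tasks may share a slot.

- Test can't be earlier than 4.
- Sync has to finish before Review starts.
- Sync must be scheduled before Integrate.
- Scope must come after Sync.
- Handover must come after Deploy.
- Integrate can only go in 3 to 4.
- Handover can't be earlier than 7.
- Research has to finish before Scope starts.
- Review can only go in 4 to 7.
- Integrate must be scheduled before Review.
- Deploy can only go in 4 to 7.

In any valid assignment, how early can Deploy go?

4

Deploy is available from 4; Deploy's own window allows nothing later than 7.
Deploy at 4 is achievable: Test=4, Deploy=4, Build=1, Handover=7, Review=4, Sync=1, Integrate=3, Scope=2, Research=1.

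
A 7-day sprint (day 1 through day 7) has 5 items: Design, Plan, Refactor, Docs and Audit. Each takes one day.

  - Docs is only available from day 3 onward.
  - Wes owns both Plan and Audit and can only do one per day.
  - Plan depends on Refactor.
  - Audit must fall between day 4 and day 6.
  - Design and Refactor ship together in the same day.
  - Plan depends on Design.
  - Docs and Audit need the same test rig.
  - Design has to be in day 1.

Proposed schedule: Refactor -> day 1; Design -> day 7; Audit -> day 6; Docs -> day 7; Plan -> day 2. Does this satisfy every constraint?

No. Design has to be in day 1 is not satisfied.

Plan depends on Refactor — holds.
Docs is only available from day 3 onward — holds.
Design and Refactor ship together in the same day — violated.
Design has to be in day 1 — violated.
Audit must fall between day 4 and day 6 — holds.
Plan depends on Design — violated.
Wes owns both Plan and Audit and can only do one per day — holds.
Docs and Audit need the same test rig — holds.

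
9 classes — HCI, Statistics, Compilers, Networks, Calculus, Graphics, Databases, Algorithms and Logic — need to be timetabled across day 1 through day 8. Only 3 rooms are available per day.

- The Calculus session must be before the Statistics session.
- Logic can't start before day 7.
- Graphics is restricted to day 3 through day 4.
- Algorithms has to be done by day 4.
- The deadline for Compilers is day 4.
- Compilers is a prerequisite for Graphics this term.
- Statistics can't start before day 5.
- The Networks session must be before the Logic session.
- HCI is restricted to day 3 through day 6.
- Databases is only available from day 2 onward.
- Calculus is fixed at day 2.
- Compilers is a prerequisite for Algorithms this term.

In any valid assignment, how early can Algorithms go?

day 2

Precedence pushes Algorithms to at least day 2; Algorithms's own window allows nothing later than day 4.
Algorithms at day 2 is achievable: Databases=day 2, Networks=day 1, Calculus=day 2, HCI=day 3, Statistics=day 5, Compilers=day 1, Logic=day 7, Algorithms=day 2, Graphics=day 3.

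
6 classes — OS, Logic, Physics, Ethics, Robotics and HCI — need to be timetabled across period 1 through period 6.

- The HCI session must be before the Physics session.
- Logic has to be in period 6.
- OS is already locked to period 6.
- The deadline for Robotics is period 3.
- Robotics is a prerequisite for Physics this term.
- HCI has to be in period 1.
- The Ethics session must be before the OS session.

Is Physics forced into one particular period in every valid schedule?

No

Physics can be period 2 (e.g. HCI=period 1; Logic=period 6; Ethics=period 1; Physics=period 2; Robotics=period 1; OS=period 6) or period 3 (e.g. OS=period 6; HCI=period 1; Ethics=period 1; Logic=period 6; Robotics=period 1; Physics=period 3).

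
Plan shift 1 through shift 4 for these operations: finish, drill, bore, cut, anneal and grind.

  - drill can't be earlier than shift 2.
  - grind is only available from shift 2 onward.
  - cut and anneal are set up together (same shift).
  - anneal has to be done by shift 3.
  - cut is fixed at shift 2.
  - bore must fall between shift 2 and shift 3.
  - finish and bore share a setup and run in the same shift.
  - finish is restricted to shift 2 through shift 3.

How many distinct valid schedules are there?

18

Splitting on finish: it can be shift 2 (9), shift 3 (9). Listing each branch's schedules as (drill, bore, cut, anneal, grind) by shift number:
finish=shift 2: (2,2,2,2,2) (2,2,2,2,3) (2,2,2,2,4) (3,2,2,2,2) (3,2,2,2,3) (3,2,2,2,4) (4,2,2,2,2) (4,2,2,2,3) (4,2,2,2,4) — 9.
finish=shift 3: (2,3,2,2,2) (2,3,2,2,3) (2,3,2,2,4) (3,3,2,2,2) (3,3,2,2,3) (3,3,2,2,4) (4,3,2,2,2) (4,3,2,2,3) (4,3,2,2,4) — 9.
Summing: 9 + 9 = 18.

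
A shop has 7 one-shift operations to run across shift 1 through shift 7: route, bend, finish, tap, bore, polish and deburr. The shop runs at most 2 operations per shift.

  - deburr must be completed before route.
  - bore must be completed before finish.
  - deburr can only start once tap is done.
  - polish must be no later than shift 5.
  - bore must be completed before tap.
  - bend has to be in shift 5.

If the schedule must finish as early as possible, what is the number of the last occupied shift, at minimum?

5

The precedence chain requires at least 4 distinct shifts.
With at most 2 per shift and 7 operations, at least 4 shifts are needed.
bend can't be placed before shift 5, so the schedule must run through at least shift 5.
5 works (last occupied shift: shift 5): for example finish=shift 2, polish=shift 1, tap=shift 2, bend=shift 5, deburr=shift 3, route=shift 4, bore=shift 1.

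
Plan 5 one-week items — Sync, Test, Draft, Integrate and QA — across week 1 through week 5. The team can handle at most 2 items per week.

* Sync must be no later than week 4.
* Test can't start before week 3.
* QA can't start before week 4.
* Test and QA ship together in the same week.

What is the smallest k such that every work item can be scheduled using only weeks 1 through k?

With at most 2 per week and 5 work items, at least 3 weeks are needed.
QA can't be placed before week 4, so the schedule must run through at least week 4.
4 works (last occupied week: week 4): for example Sync -> week 1, Draft -> week 1, Test -> week 4, QA -> week 4, Integrate -> week 2.

4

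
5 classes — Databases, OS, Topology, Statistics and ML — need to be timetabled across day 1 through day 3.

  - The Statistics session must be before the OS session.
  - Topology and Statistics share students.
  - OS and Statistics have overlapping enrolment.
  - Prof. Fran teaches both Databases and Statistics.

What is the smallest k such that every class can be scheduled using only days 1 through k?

The precedence chain requires at least 2 distinct days.
2 works (last occupied day: day 2): for example ML -> day 1, Databases -> day 2, OS -> day 2, Statistics -> day 1, Topology -> day 2.

2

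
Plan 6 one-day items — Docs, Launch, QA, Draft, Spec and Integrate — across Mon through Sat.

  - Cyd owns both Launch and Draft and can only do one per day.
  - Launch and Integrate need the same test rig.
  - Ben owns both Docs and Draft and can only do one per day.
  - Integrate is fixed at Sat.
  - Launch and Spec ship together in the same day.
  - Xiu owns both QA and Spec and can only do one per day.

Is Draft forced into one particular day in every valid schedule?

No

Draft can be Mon (e.g. Launch in Tue, Draft in Mon, Docs in Tue, Integrate in Sat, QA in Mon, Spec in Tue) or Tue (e.g. Draft in Tue; Launch in Mon; QA in Tue; Spec in Mon; Integrate in Sat; Docs in Mon).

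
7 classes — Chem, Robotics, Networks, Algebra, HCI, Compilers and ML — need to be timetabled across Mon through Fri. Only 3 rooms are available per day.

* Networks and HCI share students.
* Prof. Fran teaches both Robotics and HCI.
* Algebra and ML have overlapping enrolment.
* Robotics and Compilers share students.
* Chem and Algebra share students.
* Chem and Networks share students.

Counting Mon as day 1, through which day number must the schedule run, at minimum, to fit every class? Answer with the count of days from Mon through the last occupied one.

With at most 3 per day and 7 classes, at least 3 days are needed.
3 works (last occupied day: Wed): for example Algebra=Tue; Robotics=Mon; Chem=Mon; HCI=Wed; Compilers=Tue; Networks=Tue; ML=Mon.

3 days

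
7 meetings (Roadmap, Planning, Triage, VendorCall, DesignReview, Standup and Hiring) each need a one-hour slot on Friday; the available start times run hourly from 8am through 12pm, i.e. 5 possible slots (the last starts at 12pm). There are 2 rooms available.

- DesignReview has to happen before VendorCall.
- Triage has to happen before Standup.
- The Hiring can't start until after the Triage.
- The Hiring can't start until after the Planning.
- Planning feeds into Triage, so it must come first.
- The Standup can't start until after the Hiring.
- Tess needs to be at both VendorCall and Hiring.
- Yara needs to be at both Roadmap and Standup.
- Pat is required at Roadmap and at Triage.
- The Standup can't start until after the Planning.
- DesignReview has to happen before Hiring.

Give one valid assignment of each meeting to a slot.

Planning -> 8am, Roadmap -> 10am, VendorCall -> 9am, Hiring -> 10am, DesignReview -> 8am, Triage -> 9am, Standup -> 11am

Checking: Planning(8am) before Triage(9am); DesignReview(8am) before VendorCall(9am); Triage(9am) before Hiring(10am); Triage(9am) before Standup(11am); DesignReview(8am) before Hiring(10am); Planning(8am) before Hiring(10am); Planning(8am) before Standup(11am); Hiring(10am) before Standup(11am); VendorCall(9am) != Hiring(10am); Roadmap(10am) != Standup(11am); Roadmap(10am) != Triage(9am); max 2 per slot (cap 2).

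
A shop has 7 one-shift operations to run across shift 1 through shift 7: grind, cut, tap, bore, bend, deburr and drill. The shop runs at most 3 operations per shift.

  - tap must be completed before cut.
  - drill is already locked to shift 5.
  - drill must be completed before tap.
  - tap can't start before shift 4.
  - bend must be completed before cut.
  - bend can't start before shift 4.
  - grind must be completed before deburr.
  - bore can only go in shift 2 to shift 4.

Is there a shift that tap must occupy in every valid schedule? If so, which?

shift 6

Tap is available from shift 4; precedence pushes tap to at least shift 6; downstream work caps tap at shift 6.
So tap is pinned to shift 6.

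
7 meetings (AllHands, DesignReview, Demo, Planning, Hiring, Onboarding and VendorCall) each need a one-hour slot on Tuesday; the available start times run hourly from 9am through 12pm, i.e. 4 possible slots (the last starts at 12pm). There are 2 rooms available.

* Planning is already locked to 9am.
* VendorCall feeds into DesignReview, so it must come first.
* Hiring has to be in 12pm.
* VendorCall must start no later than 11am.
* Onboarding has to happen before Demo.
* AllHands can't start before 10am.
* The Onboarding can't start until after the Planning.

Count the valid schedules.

17

Splitting on AllHands: it can be 10am (7), 11am (7), 12pm (3). Listing each branch's schedules as (DesignReview, Demo, Planning, Hiring, Onboarding, VendorCall):
AllHands=10am: (10am,12pm,9am,12pm,11am,9am) (11am,11am,9am,12pm,10am,9am) (11am,12pm,9am,12pm,10am,9am) (11am,12pm,9am,12pm,11am,9am) (11am,12pm,9am,12pm,11am,10am) (12pm,11am,9am,12pm,10am,9am) (12pm,11am,9am,12pm,10am,11am) — 7.
AllHands=11am: (10am,11am,9am,12pm,10am,9am) (10am,12pm,9am,12pm,10am,9am) (10am,12pm,9am,12pm,11am,9am) (11am,12pm,9am,12pm,10am,9am) (11am,12pm,9am,12pm,10am,10am) (12pm,11am,9am,12pm,10am,9am) (12pm,11am,9am,12pm,10am,10am) — 7.
AllHands=12pm: (10am,11am,9am,12pm,10am,9am) (11am,11am,9am,12pm,10am,9am) (11am,11am,9am,12pm,10am,10am) — 3.
Summing: 7 + 7 + 3 = 17.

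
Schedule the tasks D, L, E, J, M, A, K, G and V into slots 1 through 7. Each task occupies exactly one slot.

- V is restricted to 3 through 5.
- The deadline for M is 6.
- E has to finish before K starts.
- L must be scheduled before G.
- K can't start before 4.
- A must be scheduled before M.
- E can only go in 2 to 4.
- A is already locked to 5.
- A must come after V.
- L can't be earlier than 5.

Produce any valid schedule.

L=5; G=6; J=1; A=5; M=6; D=1; V=3; K=4; E=2

Checking: L(5) before G(6); V(3) before A(5); E(2) before K(4); A(5) before M(6); L=5 in [5,7]; E=2 in [2,4]; A=5 in [5,5]; M=6 in [1,6]; V=3 in [3,5]; K=4 in [4,7].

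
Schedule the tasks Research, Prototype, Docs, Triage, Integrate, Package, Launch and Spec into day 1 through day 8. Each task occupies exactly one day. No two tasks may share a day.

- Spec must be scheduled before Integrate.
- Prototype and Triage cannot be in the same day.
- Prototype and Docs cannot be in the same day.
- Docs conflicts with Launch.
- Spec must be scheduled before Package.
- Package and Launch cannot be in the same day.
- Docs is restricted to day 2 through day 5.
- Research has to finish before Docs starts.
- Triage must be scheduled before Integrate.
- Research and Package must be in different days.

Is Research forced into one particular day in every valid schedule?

No

Research can be day 1 (e.g. Triage=day 4; Docs=day 2; Prototype=day 7; Spec=day 3; Launch=day 8; Research=day 1; Integrate=day 5; Package=day 6) or day 2 (e.g. Integrate -> day 5, Research -> day 2, Triage -> day 4, Prototype -> day 7, Spec -> day 1, Package -> day 6, Docs -> day 3, Launch -> day 8).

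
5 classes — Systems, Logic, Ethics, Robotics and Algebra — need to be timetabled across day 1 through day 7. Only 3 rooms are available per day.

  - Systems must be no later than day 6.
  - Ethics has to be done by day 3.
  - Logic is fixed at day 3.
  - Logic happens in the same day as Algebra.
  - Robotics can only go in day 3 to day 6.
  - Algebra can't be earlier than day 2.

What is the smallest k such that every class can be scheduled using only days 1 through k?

With at most 3 per day and 5 classes, at least 2 days are needed.
Logic can't be placed before day 3, so the schedule must run through at least day 3.
3 works (last occupied day: day 3): for example Robotics=day 3; Logic=day 3; Systems=day 1; Algebra=day 3; Ethics=day 1.

3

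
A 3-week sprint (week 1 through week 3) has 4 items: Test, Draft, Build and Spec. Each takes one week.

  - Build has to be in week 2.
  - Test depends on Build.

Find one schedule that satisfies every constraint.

Draft=week 1; Build=week 2; Spec=week 1; Test=week 3

Checking: Build(week 2) before Test(week 3); Build=week 2 in [week 2,week 2].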